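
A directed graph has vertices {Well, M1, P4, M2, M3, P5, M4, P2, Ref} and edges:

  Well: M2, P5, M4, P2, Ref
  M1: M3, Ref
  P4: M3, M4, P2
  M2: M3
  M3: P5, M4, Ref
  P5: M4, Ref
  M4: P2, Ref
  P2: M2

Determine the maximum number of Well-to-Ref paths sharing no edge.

Assign every edge capacity 1; by Menger, the answer equals the max flow.
Path Well→Ref (+1); total 1.
Path Well→P5→Ref (+1); total 2.
Path Well→M4→Ref (+1); total 3.
Path Well→M2→M3→Ref (+1); total 4.
No residual Well→Ref path; max flow = 4.
Certifying cut of size 4: {M2→M3, Well→M4, Well→P5, Well→Ref}.

4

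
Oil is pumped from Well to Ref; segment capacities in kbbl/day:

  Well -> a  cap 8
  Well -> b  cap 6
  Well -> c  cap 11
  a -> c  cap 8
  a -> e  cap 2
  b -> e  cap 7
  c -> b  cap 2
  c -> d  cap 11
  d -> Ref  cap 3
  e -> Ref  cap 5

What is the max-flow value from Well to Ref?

Augment Well→a→e→Ref: bottleneck 2, flow now 2.
Augment Well→b→e→Ref: bottleneck 3, flow now 5.
Augment Well→c→d→Ref: bottleneck 3, flow now 8.
No augmenting path remains; maximum flow = 8.
In the residual graph, reachable from Well: {Well, a, b, c, d, e}.
Min-cut edges: d→Ref (3), e→Ref (5); capacity 3 + 5 = 8.
This cut is saturated, so no flow can exceed 8.

8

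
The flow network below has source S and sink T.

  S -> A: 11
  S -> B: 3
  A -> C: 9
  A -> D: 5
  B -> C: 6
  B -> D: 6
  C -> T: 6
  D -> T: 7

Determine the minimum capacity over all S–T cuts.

Augment S→A→C→T: bottleneck 6, flow now 6.
Augment S→A→D→T: bottleneck 5, flow now 11.
Augment S→B→D→T: bottleneck 2, flow now 13.
No augmenting path remains; maximum flow = 13.
By max-flow min-cut, the minimum cut capacity equals the max flow.
In the residual graph, reachable from S: {S, A, B, C, D}.
Min-cut edges: C→T (6), D→T (7); capacity 6 + 7 = 13.

13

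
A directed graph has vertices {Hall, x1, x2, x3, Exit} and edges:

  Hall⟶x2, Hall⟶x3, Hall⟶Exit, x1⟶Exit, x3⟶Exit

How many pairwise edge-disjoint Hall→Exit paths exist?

Assign every edge capacity 1; by Menger, the answer equals the max flow.
Path Hall→Exit (+1); total 1.
Path Hall→x3→Exit (+1); total 2.
No residual Hall→Exit path; max flow = 2.
Certifying cut of size 2: {Hall→Exit, Hall→x3}.

2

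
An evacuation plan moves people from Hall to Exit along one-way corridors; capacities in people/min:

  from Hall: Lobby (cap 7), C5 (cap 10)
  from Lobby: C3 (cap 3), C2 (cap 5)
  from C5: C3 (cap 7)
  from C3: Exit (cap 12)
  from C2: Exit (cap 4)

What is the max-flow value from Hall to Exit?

Augment Hall→Lobby→C3→Exit: bottleneck 3, flow now 3.
Augment Hall→Lobby→C2→Exit: bottleneck 4, flow now 7.
Augment Hall→C5→C3→Exit: bottleneck 7, flow now 14.
No augmenting path remains; maximum flow = 14.
In the residual graph, reachable from Hall: {Hall, C5}.
Min-cut edges: Hall→Lobby (7), C5→C3 (7); capacity 7 + 7 = 14.
This cut is saturated, so no flow can exceed 14.

14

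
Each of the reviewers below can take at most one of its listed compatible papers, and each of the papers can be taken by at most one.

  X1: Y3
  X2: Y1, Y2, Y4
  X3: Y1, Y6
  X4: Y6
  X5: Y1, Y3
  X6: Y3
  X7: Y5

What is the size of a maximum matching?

5

Unit-capacity flow: source→left, listed edges, right→sink; max matching = max flow.
Augmenting path X1→Y3 (+1); matched 1.
Augmenting path X2→Y1 (+1); matched 2.
Augmenting path X3→Y6 (+1); matched 3.
Augmenting path X7→Y5 (+1); matched 4.
Augmenting path X5→Y1→X2→Y2 (+1); matched 5.
No augmenting path remains; maximum matching = 5.
König certificate: {X2, X7, Y1, Y3, Y6} is a vertex cover of size 5 (every listed pair touches it), so no matching can be larger.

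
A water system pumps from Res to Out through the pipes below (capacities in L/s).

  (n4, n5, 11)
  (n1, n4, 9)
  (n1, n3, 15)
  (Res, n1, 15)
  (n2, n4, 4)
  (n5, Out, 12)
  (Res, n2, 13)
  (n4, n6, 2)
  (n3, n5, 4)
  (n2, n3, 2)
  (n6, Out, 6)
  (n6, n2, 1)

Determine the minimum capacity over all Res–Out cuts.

Augment Res→n1→n3→n5→Out: bottleneck 4, flow now 4.
Augment Res→n1→n4→n5→Out: bottleneck 8, flow now 12.
Augment Res→n1→n4→n6→Out: bottleneck 1, flow now 13.
Augment Res→n2→n4→n6→Out: bottleneck 1, flow now 14.
No augmenting path remains; maximum flow = 14.
By max-flow min-cut, the minimum cut capacity equals the max flow.
In the residual graph, reachable from Res: {Res, n1, n2, n3, n4, n5}.
Min-cut edges: n4→n6 (2), n5→Out (12); capacity 2 + 12 = 14.

14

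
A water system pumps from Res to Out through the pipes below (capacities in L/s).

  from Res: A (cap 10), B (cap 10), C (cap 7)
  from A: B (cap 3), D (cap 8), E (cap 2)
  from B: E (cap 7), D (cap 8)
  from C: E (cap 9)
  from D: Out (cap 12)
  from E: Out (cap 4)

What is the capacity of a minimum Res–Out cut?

16

Augment Res→A→D→Out: bottleneck 8, flow now 8.
Augment Res→A→E→Out: bottleneck 2, flow now 10.
Augment Res→B→D→Out: bottleneck 4, flow now 14.
Augment Res→B→E→Out: bottleneck 2, flow now 16.
No augmenting path remains; maximum flow = 16.
By max-flow min-cut, the minimum cut capacity equals the max flow.
In the residual graph, reachable from Res: {Res, A, B, C, D, E}.
Min-cut edges: D→Out (12), E→Out (4); capacity 12 + 4 = 16.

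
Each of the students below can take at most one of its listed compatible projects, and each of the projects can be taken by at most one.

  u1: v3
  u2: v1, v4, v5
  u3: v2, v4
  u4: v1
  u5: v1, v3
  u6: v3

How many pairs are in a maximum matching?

4

Unit-capacity flow: source→left, listed edges, right→sink; max matching = max flow.
Augmenting path u1→v3 (+1); matched 1.
Augmenting path u2→v1 (+1); matched 2.
Augmenting path u3→v2 (+1); matched 3.
Augmenting path u4→v1→u2→v4 (+1); matched 4.
No augmenting path remains; maximum matching = 4.
König certificate: {u2, u3, v1, v3} is a vertex cover of size 4 (every listed pair touches it), so no matching can be larger.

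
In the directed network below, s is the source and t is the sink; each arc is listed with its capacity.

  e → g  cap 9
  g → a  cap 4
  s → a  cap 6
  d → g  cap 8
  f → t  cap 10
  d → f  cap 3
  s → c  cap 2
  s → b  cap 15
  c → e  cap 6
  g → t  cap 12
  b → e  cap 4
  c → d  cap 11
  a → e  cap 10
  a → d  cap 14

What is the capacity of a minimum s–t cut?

Augment s→a→d→f→t: bottleneck 3, flow now 3.
Augment s→a→d→g→t: bottleneck 3, flow now 6.
Augment s→b→e→g→t: bottleneck 4, flow now 10.
Augment s→c→d→g→t: bottleneck 2, flow now 12.
No augmenting path remains; maximum flow = 12.
By max-flow min-cut, the minimum cut capacity equals the max flow.
In the residual graph, reachable from s: {s, b}.
Min-cut edges: s→a (6), s→c (2), b→e (4); capacity 6 + 2 + 4 = 12.

12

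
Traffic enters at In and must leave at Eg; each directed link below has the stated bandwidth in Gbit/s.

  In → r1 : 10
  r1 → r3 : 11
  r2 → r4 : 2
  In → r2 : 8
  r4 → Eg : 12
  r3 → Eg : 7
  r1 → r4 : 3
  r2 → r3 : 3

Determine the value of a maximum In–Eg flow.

12

Augment In→r1→r3→Eg: bottleneck 7, flow now 7.
Augment In→r1→r4→Eg: bottleneck 3, flow now 10.
Augment In→r2→r4→Eg: bottleneck 2, flow now 12.
No augmenting path remains; maximum flow = 12.
In the residual graph, reachable from In: {In, r1, r2, r3}.
Min-cut edges: r1→r4 (3), r2→r4 (2), r3→Eg (7); capacity 3 + 2 + 7 = 12.
This cut is saturated, so no flow can exceed 12.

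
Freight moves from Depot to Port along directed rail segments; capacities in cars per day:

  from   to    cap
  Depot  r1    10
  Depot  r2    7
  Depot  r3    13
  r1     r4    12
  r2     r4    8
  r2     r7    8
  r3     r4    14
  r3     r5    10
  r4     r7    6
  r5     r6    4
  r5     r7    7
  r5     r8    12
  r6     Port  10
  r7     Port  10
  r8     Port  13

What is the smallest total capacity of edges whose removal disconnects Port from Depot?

20

Augment Depot→r2→r7→Port: bottleneck 7, flow now 7.
Augment Depot→r1→r4→r7→Port: bottleneck 3, flow now 10.
Augment Depot→r3→r5→r6→Port: bottleneck 4, flow now 14.
Augment Depot→r3→r5→r8→Port: bottleneck 6, flow now 20.
No augmenting path remains; maximum flow = 20.
By max-flow min-cut, the minimum cut capacity equals the max flow.
In the residual graph, reachable from Depot: {Depot, r1, r2, r3, r4, r7}.
Min-cut edges: r3→r5 (10), r7→Port (10); capacity 10 + 10 = 20.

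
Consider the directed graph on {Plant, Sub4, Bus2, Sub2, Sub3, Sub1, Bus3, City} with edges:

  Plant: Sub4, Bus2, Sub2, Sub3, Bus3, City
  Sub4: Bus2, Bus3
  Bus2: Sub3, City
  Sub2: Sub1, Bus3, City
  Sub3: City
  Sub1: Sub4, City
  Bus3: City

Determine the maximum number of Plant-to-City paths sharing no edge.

Assign every edge capacity 1; by Menger, the answer equals the max flow.
Path Plant→City (+1); total 1.
Path Plant→Bus2→City (+1); total 2.
Path Plant→Sub2→City (+1); total 3.
Path Plant→Sub3→City (+1); total 4.
Path Plant→Bus3→City (+1); total 5.
No residual Plant→City path; max flow = 5.
Certifying cut of size 5: {Bus2→City, Bus3→City, Plant→City, Plant→Sub2, Sub3→City}.

5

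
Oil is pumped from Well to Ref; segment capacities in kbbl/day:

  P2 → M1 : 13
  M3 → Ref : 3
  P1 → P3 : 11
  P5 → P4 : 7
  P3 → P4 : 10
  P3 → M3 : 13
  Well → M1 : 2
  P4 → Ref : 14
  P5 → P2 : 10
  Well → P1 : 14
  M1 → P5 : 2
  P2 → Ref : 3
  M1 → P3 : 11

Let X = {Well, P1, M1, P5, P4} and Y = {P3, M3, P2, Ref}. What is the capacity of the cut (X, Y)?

46

Edges leaving {Well, P1, M1, P5, P4}: P1→P3 (11), M1→P3 (11), P5→P2 (10), P4→Ref (14).
Cut capacity = 11 + 11 + 10 + 14 = 46.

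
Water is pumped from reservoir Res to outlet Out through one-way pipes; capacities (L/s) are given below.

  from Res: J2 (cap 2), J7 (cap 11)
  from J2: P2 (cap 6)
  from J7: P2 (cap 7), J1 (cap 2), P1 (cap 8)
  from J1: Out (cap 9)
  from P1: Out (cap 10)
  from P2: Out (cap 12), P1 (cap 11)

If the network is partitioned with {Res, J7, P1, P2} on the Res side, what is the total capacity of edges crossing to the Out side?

Edges leaving {Res, J7, P1, P2}: Res→J2 (2), J7→J1 (2), P1→Out (10), P2→Out (12).
Cut capacity = 2 + 2 + 10 + 12 = 26.

26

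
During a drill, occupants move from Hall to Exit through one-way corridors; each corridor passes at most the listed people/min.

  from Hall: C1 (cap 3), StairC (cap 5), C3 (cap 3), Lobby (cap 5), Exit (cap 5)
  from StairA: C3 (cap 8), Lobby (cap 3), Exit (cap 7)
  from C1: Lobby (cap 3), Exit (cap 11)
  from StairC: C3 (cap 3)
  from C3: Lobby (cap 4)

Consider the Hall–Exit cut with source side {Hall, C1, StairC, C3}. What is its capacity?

28

Edges leaving {Hall, C1, StairC, C3}: Hall→Lobby (5), Hall→Exit (5), C1→Lobby (3), C1→Exit (11), C3→Lobby (4).
Cut capacity = 5 + 5 + 3 + 11 + 4 = 28.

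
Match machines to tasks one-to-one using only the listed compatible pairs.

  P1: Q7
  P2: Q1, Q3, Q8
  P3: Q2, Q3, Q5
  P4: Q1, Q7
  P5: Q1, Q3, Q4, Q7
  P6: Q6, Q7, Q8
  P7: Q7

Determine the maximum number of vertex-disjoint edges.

Unit-capacity flow: source→left, listed edges, right→sink; max matching = max flow.
Augmenting path P1→Q7 (+1); matched 1.
Augmenting path P2→Q1 (+1); matched 2.
Augmenting path P3→Q2 (+1); matched 3.
Augmenting path P5→Q3 (+1); matched 4.
Augmenting path P6→Q6 (+1); matched 5.
Augmenting path P4→Q1→P2→Q8 (+1); matched 6.
No augmenting path remains; maximum matching = 6.
König certificate: {P2, P3, P4, P5, P6, Q7} is a vertex cover of size 6 (every listed pair touches it), so no matching can be larger.

6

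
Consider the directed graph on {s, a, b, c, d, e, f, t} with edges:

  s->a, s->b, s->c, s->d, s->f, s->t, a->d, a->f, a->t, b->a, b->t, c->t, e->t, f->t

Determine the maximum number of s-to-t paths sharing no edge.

5

Assign every edge capacity 1; by Menger, the answer equals the max flow.
Path s→t (+1); total 1.
Path s→a→t (+1); total 2.
Path s→b→t (+1); total 3.
Path s→c→t (+1); total 4.
Path s→f→t (+1); total 5.
No residual s→t path; max flow = 5.
Certifying cut of size 5: {s→a, s→b, s→c, s→f, s→t}.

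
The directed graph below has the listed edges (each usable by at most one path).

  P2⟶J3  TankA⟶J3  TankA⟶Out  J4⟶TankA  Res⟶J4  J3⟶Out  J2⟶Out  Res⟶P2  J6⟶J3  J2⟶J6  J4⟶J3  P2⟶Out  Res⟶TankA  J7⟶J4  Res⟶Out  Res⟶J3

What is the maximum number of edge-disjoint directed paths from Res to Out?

4

Assign every edge capacity 1; by Menger, the answer equals the max flow.
Path Res→Out (+1); total 1.
Path Res→P2→Out (+1); total 2.
Path Res→J3→Out (+1); total 3.
Path Res→TankA→Out (+1); total 4.
No residual Res→Out path; max flow = 4.
Certifying cut of size 4: {J3→Out, Res→Out, Res→P2, TankA→Out}.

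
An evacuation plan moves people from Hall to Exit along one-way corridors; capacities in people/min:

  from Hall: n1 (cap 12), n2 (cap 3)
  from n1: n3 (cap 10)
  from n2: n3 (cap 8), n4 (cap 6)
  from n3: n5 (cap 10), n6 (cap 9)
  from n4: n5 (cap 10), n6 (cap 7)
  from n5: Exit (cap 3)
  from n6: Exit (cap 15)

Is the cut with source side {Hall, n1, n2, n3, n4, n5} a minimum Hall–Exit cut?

No — its capacity is 19, but the minimum cut has capacity 13.

Given cut capacity: 9 + 7 + 3 = 19.
Augment Hall→n1→n3→n5→Exit: bottleneck 3, flow now 3.
Augment Hall→n1→n3→n6→Exit: bottleneck 7, flow now 10.
Augment Hall→n2→n3→n6→Exit: bottleneck 2, flow now 12.
Augment Hall→n2→n4→n6→Exit: bottleneck 1, flow now 13.
No augmenting path remains; maximum flow = 13.
In the residual graph, reachable from Hall: {Hall, n1}.
Min-cut edges: Hall→n2 (3), n1→n3 (10); capacity 3 + 10 = 13.
Cut capacity 19 exceeds the max flow 13, so it is not minimum.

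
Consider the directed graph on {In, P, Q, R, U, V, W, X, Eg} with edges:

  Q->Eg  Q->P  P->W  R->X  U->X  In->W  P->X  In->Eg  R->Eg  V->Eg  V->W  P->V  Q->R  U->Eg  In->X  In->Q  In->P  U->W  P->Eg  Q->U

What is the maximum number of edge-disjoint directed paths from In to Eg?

Assign every edge capacity 1; by Menger, the answer equals the max flow.
Path In→Eg (+1); total 1.
Path In→P→Eg (+1); total 2.
Path In→Q→Eg (+1); total 3.
No residual In→Eg path; max flow = 3.
Certifying cut of size 3: {In→Eg, In→P, In→Q}.

3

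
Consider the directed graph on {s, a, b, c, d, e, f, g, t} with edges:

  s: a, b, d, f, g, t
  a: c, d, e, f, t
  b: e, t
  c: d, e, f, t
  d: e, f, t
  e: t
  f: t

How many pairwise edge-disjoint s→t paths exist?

5

Assign every edge capacity 1; by Menger, the answer equals the max flow.
Path s→t (+1); total 1.
Path s→a→t (+1); total 2.
Path s→b→t (+1); total 3.
Path s→d→t (+1); total 4.
Path s→f→t (+1); total 5.
No residual s→t path; max flow = 5.
Certifying cut of size 5: {s→a, s→b, s→d, s→f, s→t}.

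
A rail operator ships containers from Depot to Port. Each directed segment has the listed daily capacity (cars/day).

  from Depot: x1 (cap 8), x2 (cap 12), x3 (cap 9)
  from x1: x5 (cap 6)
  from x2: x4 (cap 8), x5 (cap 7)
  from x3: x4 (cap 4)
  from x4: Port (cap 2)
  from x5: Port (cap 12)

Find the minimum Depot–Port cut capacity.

Augment Depot→x1→x5→Port: bottleneck 6, flow now 6.
Augment Depot→x2→x4→Port: bottleneck 2, flow now 8.
Augment Depot→x2→x5→Port: bottleneck 6, flow now 14.
No augmenting path remains; maximum flow = 14.
By max-flow min-cut, the minimum cut capacity equals the max flow.
In the residual graph, reachable from Depot: {Depot, x1, x2, x3, x4, x5}.
Min-cut edges: x4→Port (2), x5→Port (12); capacity 2 + 12 = 14.

14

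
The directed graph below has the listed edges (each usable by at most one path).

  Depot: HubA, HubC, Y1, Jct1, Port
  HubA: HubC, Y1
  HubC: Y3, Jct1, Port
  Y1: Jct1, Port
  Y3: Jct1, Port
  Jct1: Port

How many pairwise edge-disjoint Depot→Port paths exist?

Assign every edge capacity 1; by Menger, the answer equals the max flow.
Path Depot→Port (+1); total 1.
Path Depot→HubC→Port (+1); total 2.
Path Depot→Y1→Port (+1); total 3.
Path Depot→Jct1→Port (+1); total 4.
Path Depot→HubA→HubC→Y3→Port (+1); total 5.
No residual Depot→Port path; max flow = 5.
Certifying cut of size 5: {Depot→HubA, Depot→HubC, Depot→Jct1, Depot→Port, Depot→Y1}.

5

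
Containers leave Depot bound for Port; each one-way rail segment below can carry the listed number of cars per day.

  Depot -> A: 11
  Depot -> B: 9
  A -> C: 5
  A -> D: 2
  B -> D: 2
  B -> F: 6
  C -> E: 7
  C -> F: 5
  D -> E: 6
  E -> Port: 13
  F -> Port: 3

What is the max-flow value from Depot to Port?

Augment Depot→B→F→Port: bottleneck 3, flow now 3.
Augment Depot→A→C→E→Port: bottleneck 5, flow now 8.
Augment Depot→A→D→E→Port: bottleneck 2, flow now 10.
Augment Depot→B→D→E→Port: bottleneck 2, flow now 12.
No augmenting path remains; maximum flow = 12.
In the residual graph, reachable from Depot: {Depot, A, B, F}.
Min-cut edges: A→C (5), A→D (2), B→D (2), F→Port (3); capacity 5 + 2 + 2 + 3 = 12.
This cut is saturated, so no flow can exceed 12.

12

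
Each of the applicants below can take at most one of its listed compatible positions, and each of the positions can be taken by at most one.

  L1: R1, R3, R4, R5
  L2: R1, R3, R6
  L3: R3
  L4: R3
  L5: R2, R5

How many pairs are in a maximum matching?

Unit-capacity flow: source→left, listed edges, right→sink; max matching = max flow.
Augmenting path L1→R1 (+1); matched 1.
Augmenting path L2→R3 (+1); matched 2.
Augmenting path L5→R2 (+1); matched 3.
Augmenting path L3→R3→L2→R6 (+1); matched 4.
No augmenting path remains; maximum matching = 4.
König certificate: {L1, L2, L5, R3} is a vertex cover of size 4 (every listed pair touches it), so no matching can be larger.

4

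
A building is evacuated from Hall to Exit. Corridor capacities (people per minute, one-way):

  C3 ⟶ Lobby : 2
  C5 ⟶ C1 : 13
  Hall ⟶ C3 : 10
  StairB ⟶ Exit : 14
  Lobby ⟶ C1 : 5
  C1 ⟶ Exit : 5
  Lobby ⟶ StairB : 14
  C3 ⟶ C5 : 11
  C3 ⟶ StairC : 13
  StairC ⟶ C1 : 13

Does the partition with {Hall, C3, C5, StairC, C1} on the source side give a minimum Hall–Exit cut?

Given cut capacity: 2 + 5 = 7.
Augment Hall→C3→Lobby→StairB→Exit: bottleneck 2, flow now 2.
Augment Hall→C3→C5→C1→Exit: bottleneck 5, flow now 7.
No augmenting path remains; maximum flow = 7.
Cut capacity 7 equals the max flow, so it is a minimum cut.

Yes — it is a minimum cut (capacity 7).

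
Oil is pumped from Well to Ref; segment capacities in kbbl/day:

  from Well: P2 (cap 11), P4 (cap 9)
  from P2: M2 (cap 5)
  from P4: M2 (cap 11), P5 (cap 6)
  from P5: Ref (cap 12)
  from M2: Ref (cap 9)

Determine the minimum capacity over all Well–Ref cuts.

14

Augment Well→P2→M2→Ref: bottleneck 5, flow now 5.
Augment Well→P4→P5→Ref: bottleneck 6, flow now 11.
Augment Well→P4→M2→Ref: bottleneck 3, flow now 14.
No augmenting path remains; maximum flow = 14.
By max-flow min-cut, the minimum cut capacity equals the max flow.
In the residual graph, reachable from Well: {Well, P2}.
Min-cut edges: Well→P4 (9), P2→M2 (5); capacity 9 + 5 = 14.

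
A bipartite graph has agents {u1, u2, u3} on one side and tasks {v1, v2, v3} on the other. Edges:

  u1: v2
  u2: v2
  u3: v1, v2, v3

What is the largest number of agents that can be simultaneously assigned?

Unit-capacity flow: source→left, listed edges, right→sink; max matching = max flow.
Augmenting path u1→v2 (+1); matched 1.
Augmenting path u3→v1 (+1); matched 2.
No augmenting path remains; maximum matching = 2.
König certificate: {u3, v2} is a vertex cover of size 2 (every listed pair touches it), so no matching can be larger.

2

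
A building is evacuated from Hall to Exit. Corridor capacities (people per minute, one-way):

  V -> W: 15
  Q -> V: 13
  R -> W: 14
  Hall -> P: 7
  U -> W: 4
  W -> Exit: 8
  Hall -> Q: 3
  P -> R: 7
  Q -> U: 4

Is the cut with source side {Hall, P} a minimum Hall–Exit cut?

No — its capacity is 10, but the minimum cut has capacity 8.

Given cut capacity: 3 + 7 = 10.
Augment Hall→P→R→W→Exit: bottleneck 7, flow now 7.
Augment Hall→Q→U→W→Exit: bottleneck 1, flow now 8.
No augmenting path remains; maximum flow = 8.
In the residual graph, reachable from Hall: {Hall, P, Q, R, U, V, W}.
Min-cut edges: W→Exit (8); capacity 8 = 8.
Cut capacity 10 exceeds the max flow 8, so it is not minimum.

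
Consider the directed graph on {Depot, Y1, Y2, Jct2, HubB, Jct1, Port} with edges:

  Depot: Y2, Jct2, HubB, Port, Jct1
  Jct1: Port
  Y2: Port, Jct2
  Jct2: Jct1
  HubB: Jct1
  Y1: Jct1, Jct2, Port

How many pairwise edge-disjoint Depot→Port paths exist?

Assign every edge capacity 1; by Menger, the answer equals the max flow.
Path Depot→Port (+1); total 1.
Path Depot→Y2→Port (+1); total 2.
Path Depot→Jct1→Port (+1); total 3.
No residual Depot→Port path; max flow = 3.
Certifying cut of size 3: {Depot→Port, Depot→Y2, Jct1→Port}.

3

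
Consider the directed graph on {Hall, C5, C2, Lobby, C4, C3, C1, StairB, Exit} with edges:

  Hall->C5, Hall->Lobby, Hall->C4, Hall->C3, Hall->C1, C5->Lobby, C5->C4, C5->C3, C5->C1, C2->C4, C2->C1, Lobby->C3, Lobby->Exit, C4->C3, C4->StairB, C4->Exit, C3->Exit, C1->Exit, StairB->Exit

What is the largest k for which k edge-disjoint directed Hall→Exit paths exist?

Assign every edge capacity 1; by Menger, the answer equals the max flow.
Path Hall→Lobby→Exit (+1); total 1.
Path Hall→C4→Exit (+1); total 2.
Path Hall→C3→Exit (+1); total 3.
Path Hall→C1→Exit (+1); total 4.
Path Hall→C5→C4→StairB→Exit (+1); total 5.
No residual Hall→Exit path; max flow = 5.
Certifying cut of size 5: {Hall→C1, Hall→C3, Hall→C4, Hall→C5, Hall→Lobby}.

5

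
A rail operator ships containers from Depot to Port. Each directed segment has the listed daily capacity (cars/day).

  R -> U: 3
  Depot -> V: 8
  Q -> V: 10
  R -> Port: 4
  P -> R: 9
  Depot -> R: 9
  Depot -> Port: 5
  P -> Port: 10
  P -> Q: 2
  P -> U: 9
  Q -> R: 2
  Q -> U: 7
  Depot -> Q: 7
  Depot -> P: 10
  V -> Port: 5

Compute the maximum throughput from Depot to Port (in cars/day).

Augment Depot→Port: bottleneck 5, flow now 5.
Augment Depot→P→Port: bottleneck 10, flow now 15.
Augment Depot→R→Port: bottleneck 4, flow now 19.
Augment Depot→V→Port: bottleneck 5, flow now 24.
No augmenting path remains; maximum flow = 24.
In the residual graph, reachable from Depot: {Depot, Q, R, U, V}.
Min-cut edges: Depot→P (10), Depot→Port (5), R→Port (4), V→Port (5); capacity 10 + 5 + 4 + 5 = 24.
This cut is saturated, so no flow can exceed 24.

24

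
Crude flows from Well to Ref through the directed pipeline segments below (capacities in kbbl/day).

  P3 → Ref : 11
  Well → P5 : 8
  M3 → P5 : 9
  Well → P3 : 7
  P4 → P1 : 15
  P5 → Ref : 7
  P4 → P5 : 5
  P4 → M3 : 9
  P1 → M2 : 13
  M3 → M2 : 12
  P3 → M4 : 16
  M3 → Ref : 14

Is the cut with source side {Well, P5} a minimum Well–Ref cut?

Given cut capacity: 7 + 7 = 14.
Augment Well→P3→Ref: bottleneck 7, flow now 7.
Augment Well→P5→Ref: bottleneck 7, flow now 14.
No augmenting path remains; maximum flow = 14.
Cut capacity 14 equals the max flow, so it is a minimum cut.

Yes — it is a minimum cut (capacity 14).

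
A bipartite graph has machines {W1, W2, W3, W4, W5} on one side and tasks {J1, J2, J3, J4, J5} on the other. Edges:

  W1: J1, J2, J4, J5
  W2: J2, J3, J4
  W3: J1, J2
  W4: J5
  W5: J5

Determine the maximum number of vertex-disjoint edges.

Unit-capacity flow: source→left, listed edges, right→sink; max matching = max flow.
Augmenting path W1→J1 (+1); matched 1.
Augmenting path W2→J2 (+1); matched 2.
Augmenting path W4→J5 (+1); matched 3.
Augmenting path W3→J1→W1→J4 (+1); matched 4.
No augmenting path remains; maximum matching = 4.
König certificate: {W1, W2, W3, J5} is a vertex cover of size 4 (every listed pair touches it), so no matching can be larger.

4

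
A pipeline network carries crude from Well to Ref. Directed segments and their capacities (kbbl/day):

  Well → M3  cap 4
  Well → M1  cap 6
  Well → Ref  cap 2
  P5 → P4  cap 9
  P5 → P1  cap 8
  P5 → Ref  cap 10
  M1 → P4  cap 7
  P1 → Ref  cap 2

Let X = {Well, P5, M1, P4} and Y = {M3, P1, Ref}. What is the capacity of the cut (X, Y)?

Edges leaving {Well, P5, M1, P4}: Well→M3 (4), Well→Ref (2), P5→P1 (8), P5→Ref (10).
Cut capacity = 4 + 2 + 8 + 10 = 24.

24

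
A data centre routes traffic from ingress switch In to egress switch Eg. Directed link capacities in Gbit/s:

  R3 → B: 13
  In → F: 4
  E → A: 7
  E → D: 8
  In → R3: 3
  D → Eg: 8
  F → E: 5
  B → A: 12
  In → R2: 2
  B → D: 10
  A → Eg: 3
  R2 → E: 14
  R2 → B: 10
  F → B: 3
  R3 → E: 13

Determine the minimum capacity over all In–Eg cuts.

Augment In→R2→B→D→Eg: bottleneck 2, flow now 2.
Augment In→F→B→D→Eg: bottleneck 3, flow now 5.
Augment In→F→E→D→Eg: bottleneck 1, flow now 6.
Augment In→R3→B→D→Eg: bottleneck 2, flow now 8.
Augment In→R3→B→A→Eg: bottleneck 1, flow now 9.
No augmenting path remains; maximum flow = 9.
By max-flow min-cut, the minimum cut capacity equals the max flow.
In the residual graph, reachable from In: {In}.
Min-cut edges: In→R2 (2), In→F (4), In→R3 (3); capacity 2 + 4 + 3 = 9.

9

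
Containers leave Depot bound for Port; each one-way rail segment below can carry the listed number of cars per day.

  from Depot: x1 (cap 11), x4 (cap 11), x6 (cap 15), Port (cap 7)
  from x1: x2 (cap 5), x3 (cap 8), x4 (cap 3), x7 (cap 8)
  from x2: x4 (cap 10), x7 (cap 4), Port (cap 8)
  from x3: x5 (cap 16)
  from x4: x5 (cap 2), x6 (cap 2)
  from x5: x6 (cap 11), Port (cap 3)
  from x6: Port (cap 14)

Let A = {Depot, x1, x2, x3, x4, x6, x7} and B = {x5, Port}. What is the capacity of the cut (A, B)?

Edges leaving {Depot, x1, x2, x3, x4, x6, x7}: Depot→Port (7), x2→Port (8), x3→x5 (16), x4→x5 (2), x6→Port (14).
Cut capacity = 7 + 8 + 16 + 2 + 14 = 47.

47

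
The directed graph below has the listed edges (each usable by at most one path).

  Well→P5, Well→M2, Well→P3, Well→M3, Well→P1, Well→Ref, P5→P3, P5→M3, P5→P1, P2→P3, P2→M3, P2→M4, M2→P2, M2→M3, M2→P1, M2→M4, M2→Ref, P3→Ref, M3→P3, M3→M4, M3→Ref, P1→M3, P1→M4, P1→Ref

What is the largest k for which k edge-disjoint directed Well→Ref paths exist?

Assign every edge capacity 1; by Menger, the answer equals the max flow.
Path Well→Ref (+1); total 1.
Path Well→M2→Ref (+1); total 2.
Path Well→P3→Ref (+1); total 3.
Path Well→M3→Ref (+1); total 4.
Path Well→P1→Ref (+1); total 5.
No residual Well→Ref path; max flow = 5.
Certifying cut of size 5: {M3→Ref, P1→Ref, P3→Ref, Well→M2, Well→Ref}.

5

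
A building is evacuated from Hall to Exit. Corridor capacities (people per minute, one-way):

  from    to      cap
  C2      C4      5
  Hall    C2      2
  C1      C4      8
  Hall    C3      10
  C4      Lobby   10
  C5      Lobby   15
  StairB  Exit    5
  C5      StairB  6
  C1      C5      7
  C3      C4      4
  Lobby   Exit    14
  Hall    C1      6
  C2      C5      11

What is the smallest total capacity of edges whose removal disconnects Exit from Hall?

12

Augment Hall→C3→C4→Lobby→Exit: bottleneck 4, flow now 4.
Augment Hall→C2→C5→StairB→Exit: bottleneck 2, flow now 6.
Augment Hall→C1→C5→StairB→Exit: bottleneck 3, flow now 9.
Augment Hall→C1→C5→Lobby→Exit: bottleneck 3, flow now 12.
No augmenting path remains; maximum flow = 12.
By max-flow min-cut, the minimum cut capacity equals the max flow.
In the residual graph, reachable from Hall: {Hall, C3}.
Min-cut edges: Hall→C2 (2), Hall→C1 (6), C3→C4 (4); capacity 2 + 6 + 4 = 12.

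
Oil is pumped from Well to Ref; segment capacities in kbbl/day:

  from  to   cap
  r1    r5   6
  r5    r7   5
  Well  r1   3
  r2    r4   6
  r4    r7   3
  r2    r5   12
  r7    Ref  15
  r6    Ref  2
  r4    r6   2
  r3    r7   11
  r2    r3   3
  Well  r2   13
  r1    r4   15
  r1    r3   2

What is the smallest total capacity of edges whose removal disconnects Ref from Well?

Augment Well→r1→r3→r7→Ref: bottleneck 2, flow now 2.
Augment Well→r1→r4→r6→Ref: bottleneck 1, flow now 3.
Augment Well→r2→r3→r7→Ref: bottleneck 3, flow now 6.
Augment Well→r2→r4→r6→Ref: bottleneck 1, flow now 7.
Augment Well→r2→r4→r7→Ref: bottleneck 3, flow now 10.
Augment Well→r2→r5→r7→Ref: bottleneck 5, flow now 15.
No augmenting path remains; maximum flow = 15.
By max-flow min-cut, the minimum cut capacity equals the max flow.
In the residual graph, reachable from Well: {Well, r1, r2, r4, r5}.
Min-cut edges: r1→r3 (2), r2→r3 (3), r4→r6 (2), r4→r7 (3), r5→r7 (5); capacity 2 + 3 + 2 + 3 + 5 = 15.

15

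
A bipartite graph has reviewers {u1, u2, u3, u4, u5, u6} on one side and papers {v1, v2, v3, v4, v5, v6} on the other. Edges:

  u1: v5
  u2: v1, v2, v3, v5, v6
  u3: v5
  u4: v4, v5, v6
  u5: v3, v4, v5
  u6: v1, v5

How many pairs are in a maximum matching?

Unit-capacity flow: source→left, listed edges, right→sink; max matching = max flow.
Augmenting path u1→v5 (+1); matched 1.
Augmenting path u2→v1 (+1); matched 2.
Augmenting path u4→v4 (+1); matched 3.
Augmenting path u5→v3 (+1); matched 4.
Augmenting path u6→v1→u2→v2 (+1); matched 5.
No augmenting path remains; maximum matching = 5.
König certificate: {u2, u4, u5, u6, v5} is a vertex cover of size 5 (every listed pair touches it), so no matching can be larger.

5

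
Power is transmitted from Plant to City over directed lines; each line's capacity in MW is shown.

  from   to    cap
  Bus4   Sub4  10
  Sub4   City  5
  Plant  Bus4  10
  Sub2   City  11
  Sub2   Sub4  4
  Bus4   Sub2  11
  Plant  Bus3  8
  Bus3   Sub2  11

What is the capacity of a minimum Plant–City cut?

Augment Plant→Bus4→Sub4→City: bottleneck 5, flow now 5.
Augment Plant→Bus4→Sub2→City: bottleneck 5, flow now 10.
Augment Plant→Bus3→Sub2→City: bottleneck 6, flow now 16.
No augmenting path remains; maximum flow = 16.
By max-flow min-cut, the minimum cut capacity equals the max flow.
In the residual graph, reachable from Plant: {Plant, Bus4, Bus3, Sub4, Sub2}.
Min-cut edges: Sub4→City (5), Sub2→City (11); capacity 5 + 11 = 16.

16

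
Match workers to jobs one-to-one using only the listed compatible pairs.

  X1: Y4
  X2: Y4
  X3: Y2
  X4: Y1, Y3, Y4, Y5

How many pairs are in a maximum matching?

3

Unit-capacity flow: source→left, listed edges, right→sink; max matching = max flow.
Augmenting path X1→Y4 (+1); matched 1.
Augmenting path X3→Y2 (+1); matched 2.
Augmenting path X4→Y1 (+1); matched 3.
No augmenting path remains; maximum matching = 3.
König certificate: {X3, X4, Y4} is a vertex cover of size 3 (every listed pair touches it), so no matching can be larger.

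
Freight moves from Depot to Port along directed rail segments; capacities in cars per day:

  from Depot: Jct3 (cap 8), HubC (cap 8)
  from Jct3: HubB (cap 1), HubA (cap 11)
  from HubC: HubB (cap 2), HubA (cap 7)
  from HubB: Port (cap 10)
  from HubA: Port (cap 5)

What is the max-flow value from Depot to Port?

8

Augment Depot→Jct3→HubB→Port: bottleneck 1, flow now 1.
Augment Depot→Jct3→HubA→Port: bottleneck 5, flow now 6.
Augment Depot→HubC→HubB→Port: bottleneck 2, flow now 8.
No augmenting path remains; maximum flow = 8.
In the residual graph, reachable from Depot: {Depot, Jct3, HubC, HubA}.
Min-cut edges: Jct3→HubB (1), HubC→HubB (2), HubA→Port (5); capacity 1 + 2 + 5 = 8.
This cut is saturated, so no flow can exceed 8.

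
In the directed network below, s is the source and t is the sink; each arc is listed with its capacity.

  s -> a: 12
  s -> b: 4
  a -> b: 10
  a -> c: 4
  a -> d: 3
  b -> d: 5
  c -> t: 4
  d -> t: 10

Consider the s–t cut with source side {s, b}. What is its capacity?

17

Edges leaving {s, b}: s→a (12), b→d (5).
Cut capacity = 12 + 5 = 17.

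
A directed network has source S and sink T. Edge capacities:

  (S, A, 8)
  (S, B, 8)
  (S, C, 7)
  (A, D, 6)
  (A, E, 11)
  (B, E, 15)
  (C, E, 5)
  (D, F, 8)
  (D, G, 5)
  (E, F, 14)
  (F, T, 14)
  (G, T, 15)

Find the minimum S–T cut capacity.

Augment S→A→D→F→T: bottleneck 6, flow now 6.
Augment S→A→E→F→T: bottleneck 2, flow now 8.
Augment S→B→E→F→T: bottleneck 6, flow now 14.
Augment S→B→E→F→D→G→T: bottleneck 2, flow now 16. (uses reverse residual edge)
Augment S→C→E→F→D→G→T: bottleneck 3, flow now 19. (uses reverse residual edge)
No augmenting path remains; maximum flow = 19.
By max-flow min-cut, the minimum cut capacity equals the max flow.
In the residual graph, reachable from S: {S, A, B, C, D, E, F}.
Min-cut edges: D→G (5), F→T (14); capacity 5 + 14 = 19.

19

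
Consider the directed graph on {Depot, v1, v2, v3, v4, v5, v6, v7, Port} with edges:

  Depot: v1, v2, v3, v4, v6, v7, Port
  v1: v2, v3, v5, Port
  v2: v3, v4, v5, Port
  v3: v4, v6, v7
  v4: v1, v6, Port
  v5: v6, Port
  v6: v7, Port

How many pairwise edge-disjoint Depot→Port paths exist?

6

Assign every edge capacity 1; by Menger, the answer equals the max flow.
Path Depot→Port (+1); total 1.
Path Depot→v1→Port (+1); total 2.
Path Depot→v2→Port (+1); total 3.
Path Depot→v4→Port (+1); total 4.
Path Depot→v6→Port (+1); total 5.
Path Depot→v3→v4→v1→v5→Port (+1); total 6.
No residual Depot→Port path; max flow = 6.
Certifying cut of size 6: {Depot→Port, Depot→v1, Depot→v2, Depot→v3, Depot→v4, Depot→v6}.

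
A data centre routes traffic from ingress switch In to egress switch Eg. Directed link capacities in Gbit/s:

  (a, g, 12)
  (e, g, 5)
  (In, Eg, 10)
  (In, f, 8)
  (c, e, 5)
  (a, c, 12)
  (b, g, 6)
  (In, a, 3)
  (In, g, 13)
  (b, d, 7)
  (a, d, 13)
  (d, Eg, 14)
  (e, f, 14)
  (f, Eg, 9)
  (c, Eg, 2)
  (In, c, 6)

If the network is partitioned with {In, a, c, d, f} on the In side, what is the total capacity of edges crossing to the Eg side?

65

Edges leaving {In, a, c, d, f}: In→g (13), In→Eg (10), a→g (12), c→e (5), c→Eg (2), d→Eg (14), f→Eg (9).
Cut capacity = 13 + 10 + 12 + 5 + 2 + 14 + 9 = 65.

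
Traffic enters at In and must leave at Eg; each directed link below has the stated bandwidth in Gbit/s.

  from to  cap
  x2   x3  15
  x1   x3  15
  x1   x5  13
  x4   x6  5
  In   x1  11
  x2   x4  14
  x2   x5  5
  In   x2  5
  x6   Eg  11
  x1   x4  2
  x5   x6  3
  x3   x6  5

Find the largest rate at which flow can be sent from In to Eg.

11

Augment In→x1→x3→x6→Eg: bottleneck 5, flow now 5.
Augment In→x1→x4→x6→Eg: bottleneck 2, flow now 7.
Augment In→x1→x5→x6→Eg: bottleneck 3, flow now 10.
Augment In→x2→x4→x6→Eg: bottleneck 1, flow now 11.
No augmenting path remains; maximum flow = 11.
In the residual graph, reachable from In: {In, x1, x2, x3, x4, x5, x6}.
Min-cut edges: x6→Eg (11); capacity 11 = 11.
This cut is saturated, so no flow can exceed 11.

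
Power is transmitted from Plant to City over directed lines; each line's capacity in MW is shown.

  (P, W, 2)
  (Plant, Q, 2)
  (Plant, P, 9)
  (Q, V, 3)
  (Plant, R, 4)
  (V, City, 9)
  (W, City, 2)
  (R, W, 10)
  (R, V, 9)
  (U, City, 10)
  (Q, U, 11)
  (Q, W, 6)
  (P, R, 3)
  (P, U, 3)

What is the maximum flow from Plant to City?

Augment Plant→P→U→City: bottleneck 3, flow now 3.
Augment Plant→P→W→City: bottleneck 2, flow now 5.
Augment Plant→Q→U→City: bottleneck 2, flow now 7.
Augment Plant→R→V→City: bottleneck 4, flow now 11.
Augment Plant→P→R→V→City: bottleneck 3, flow now 14.
No augmenting path remains; maximum flow = 14.
In the residual graph, reachable from Plant: {Plant, P}.
Min-cut edges: Plant→Q (2), Plant→R (4), P→R (3), P→U (3), P→W (2); capacity 2 + 4 + 3 + 3 + 2 = 14.
This cut is saturated, so no flow can exceed 14.

14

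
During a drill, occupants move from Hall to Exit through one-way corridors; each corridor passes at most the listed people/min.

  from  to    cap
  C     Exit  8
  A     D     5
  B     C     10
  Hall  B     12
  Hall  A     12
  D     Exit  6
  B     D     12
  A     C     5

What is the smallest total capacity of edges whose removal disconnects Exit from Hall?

14

Augment Hall→A→C→Exit: bottleneck 5, flow now 5.
Augment Hall→A→D→Exit: bottleneck 5, flow now 10.
Augment Hall→B→C→Exit: bottleneck 3, flow now 13.
Augment Hall→B→D→Exit: bottleneck 1, flow now 14.
No augmenting path remains; maximum flow = 14.
By max-flow min-cut, the minimum cut capacity equals the max flow.
In the residual graph, reachable from Hall: {Hall, A, B, C, D}.
Min-cut edges: C→Exit (8), D→Exit (6); capacity 8 + 6 = 14.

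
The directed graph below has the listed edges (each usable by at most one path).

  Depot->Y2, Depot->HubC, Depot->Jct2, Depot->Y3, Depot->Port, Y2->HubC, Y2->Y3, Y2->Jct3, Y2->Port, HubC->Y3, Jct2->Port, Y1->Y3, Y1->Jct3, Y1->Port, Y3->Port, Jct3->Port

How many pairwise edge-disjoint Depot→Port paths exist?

4

Assign every edge capacity 1; by Menger, the answer equals the max flow.
Path Depot→Port (+1); total 1.
Path Depot→Y2→Port (+1); total 2.
Path Depot→Jct2→Port (+1); total 3.
Path Depot→Y3→Port (+1); total 4.
No residual Depot→Port path; max flow = 4.
Certifying cut of size 4: {Depot→Jct2, Depot→Port, Depot→Y2, Y3→Port}.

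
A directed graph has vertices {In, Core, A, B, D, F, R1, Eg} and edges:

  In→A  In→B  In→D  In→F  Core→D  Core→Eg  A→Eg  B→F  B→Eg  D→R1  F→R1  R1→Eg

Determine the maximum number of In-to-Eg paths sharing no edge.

3

Assign every edge capacity 1; by Menger, the answer equals the max flow.
Path In→A→Eg (+1); total 1.
Path In→B→Eg (+1); total 2.
Path In→D→R1→Eg (+1); total 3.
No residual In→Eg path; max flow = 3.
Certifying cut of size 3: {In→A, In→B, R1→Eg}.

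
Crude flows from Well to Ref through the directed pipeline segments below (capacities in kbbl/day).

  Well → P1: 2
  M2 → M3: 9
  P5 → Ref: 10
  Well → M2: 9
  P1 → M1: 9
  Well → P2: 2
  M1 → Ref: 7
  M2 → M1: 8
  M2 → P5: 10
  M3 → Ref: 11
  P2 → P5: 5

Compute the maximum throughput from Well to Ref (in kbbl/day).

Augment Well→M2→M1→Ref: bottleneck 7, flow now 7.
Augment Well→M2→M3→Ref: bottleneck 2, flow now 9.
Augment Well→P2→P5→Ref: bottleneck 2, flow now 11.
Augment Well→P1→M1→M2→M3→Ref: bottleneck 2, flow now 13. (uses reverse residual edge)
No augmenting path remains; maximum flow = 13.
In the residual graph, reachable from Well: {Well}.
Min-cut edges: Well→M2 (9), Well→P2 (2), Well→P1 (2); capacity 9 + 2 + 2 = 13.
This cut is saturated, so no flow can exceed 13.

13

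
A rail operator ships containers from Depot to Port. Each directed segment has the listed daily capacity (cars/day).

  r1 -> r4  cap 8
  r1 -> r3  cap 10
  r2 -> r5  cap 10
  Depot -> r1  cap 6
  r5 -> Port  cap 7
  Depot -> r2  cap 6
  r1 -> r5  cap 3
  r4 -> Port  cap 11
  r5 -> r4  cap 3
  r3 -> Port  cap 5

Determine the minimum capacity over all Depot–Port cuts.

12

Augment Depot→r1→r3→Port: bottleneck 5, flow now 5.
Augment Depot→r1→r4→Port: bottleneck 1, flow now 6.
Augment Depot→r2→r5→Port: bottleneck 6, flow now 12.
No augmenting path remains; maximum flow = 12.
By max-flow min-cut, the minimum cut capacity equals the max flow.
In the residual graph, reachable from Depot: {Depot}.
Min-cut edges: Depot→r1 (6), Depot→r2 (6); capacity 6 + 6 = 12.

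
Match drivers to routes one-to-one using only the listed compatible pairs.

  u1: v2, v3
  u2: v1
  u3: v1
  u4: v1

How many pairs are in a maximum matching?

2

Unit-capacity flow: source→left, listed edges, right→sink; max matching = max flow.
Augmenting path u1→v2 (+1); matched 1.
Augmenting path u2→v1 (+1); matched 2.
No augmenting path remains; maximum matching = 2.
König certificate: {u1, v1} is a vertex cover of size 2 (every listed pair touches it), so no matching can be larger.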